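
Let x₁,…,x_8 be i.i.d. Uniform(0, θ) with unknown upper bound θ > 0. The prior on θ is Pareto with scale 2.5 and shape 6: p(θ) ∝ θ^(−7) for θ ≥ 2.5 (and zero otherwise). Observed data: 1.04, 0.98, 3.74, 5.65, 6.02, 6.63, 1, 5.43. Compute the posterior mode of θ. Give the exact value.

θ̂_MAP = 6.63

The Uniform(0, θ) likelihood is θ^(−n) for θ ≥ max(xᵢ), zero otherwise. Here max(xᵢ) = 6.63.
Posterior ∝ θ^(−7) · θ^(−8) = θ^(−15) on θ ≥ max(2.5, 6.63) = 6.63.
This density is strictly decreasing in θ, so the posterior mode lies at the lower boundary of the support.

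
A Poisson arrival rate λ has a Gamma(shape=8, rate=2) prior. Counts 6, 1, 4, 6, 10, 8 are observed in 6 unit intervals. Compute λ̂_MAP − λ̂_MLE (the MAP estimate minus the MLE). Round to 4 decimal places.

MAP − MLE = -0.5833

Σxᵢ = 35. Posterior is Gamma(43, 8); MAP = (43−1)/8 = 42/8 ≈ 5.25000.
MLE = x̄ = 35/6 ≈ 5.83333.
Difference = 42/8 − 35/6 = -7/12 ≈ -0.5833.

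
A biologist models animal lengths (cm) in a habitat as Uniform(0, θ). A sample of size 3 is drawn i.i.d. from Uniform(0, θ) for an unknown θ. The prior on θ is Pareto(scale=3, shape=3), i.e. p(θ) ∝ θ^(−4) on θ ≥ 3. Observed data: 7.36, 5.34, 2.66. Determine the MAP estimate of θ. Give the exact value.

θ̂_MAP = 7.36

The Uniform(0, θ) likelihood is θ^(−n) for θ ≥ max(xᵢ), zero otherwise. Here max(xᵢ) = 7.36.
Posterior ∝ θ^(−4) · θ^(−3) = θ^(−7) on θ ≥ max(3, 7.36) = 7.36.
This density is strictly decreasing in θ, so the posterior mode lies at the lower boundary of the support.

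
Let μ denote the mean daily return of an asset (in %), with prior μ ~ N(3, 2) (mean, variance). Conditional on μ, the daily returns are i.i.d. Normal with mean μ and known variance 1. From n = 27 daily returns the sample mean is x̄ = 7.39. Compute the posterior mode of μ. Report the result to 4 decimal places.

n = 27, x̄ = 7.39.
For a Normal prior and Normal likelihood with known variance, the posterior is Normal; its mode equals its mean, the precision-weighted average.
Prior precision 1/σ₀² = 1/2 = 0.5; data precision n/σ² = 27/1 = 27.
μ̂ = (0.5·3 + 27·7.39) / (0.5 + 27) = 201.03/27.5 = 20103/2750 ≈ 7.3102.

μ̂_MAP = 7.3102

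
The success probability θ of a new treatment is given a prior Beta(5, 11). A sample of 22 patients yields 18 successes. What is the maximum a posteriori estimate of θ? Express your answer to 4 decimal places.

θ̂_MAP = 0.6111

Prior: Beta(5, 11).
Data: 18 successes in 22 trials. The binomial likelihood contributes θ^18(1−θ)^4, so the posterior is Beta(5+18, 11+4) = Beta(23, 15).
For Beta(a, b) with a, b > 1 the mode is (a−1)/(a+b−2) = 22/36 ≈ 0.6111.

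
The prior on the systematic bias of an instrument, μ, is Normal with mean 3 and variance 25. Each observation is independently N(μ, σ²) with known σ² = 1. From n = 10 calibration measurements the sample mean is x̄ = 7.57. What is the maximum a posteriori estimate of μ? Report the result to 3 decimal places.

n = 10, x̄ = 7.57.
For a Normal prior and Normal likelihood with known variance, the posterior is Normal; its mode equals its mean, the precision-weighted average.
Prior precision 1/σ₀² = 1/25 = 0.04; data precision n/σ² = 10/1 = 10.
μ̂ = (0.04·3 + 10·7.57) / (0.04 + 10) = 75.82/10.04 = 3791/502 ≈ 7.552.

μ̂_MAP = 7.552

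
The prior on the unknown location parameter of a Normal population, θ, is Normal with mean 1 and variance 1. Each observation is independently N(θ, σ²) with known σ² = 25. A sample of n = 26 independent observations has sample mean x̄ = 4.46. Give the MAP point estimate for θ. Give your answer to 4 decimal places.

θ̂_MAP = 2.7639

n = 26, x̄ = 4.46.
For a Normal prior and Normal likelihood with known variance, the posterior is Normal; its mode equals its mean, the precision-weighted average.
Prior precision 1/σ₀² = 1/1 = 1; data precision n/σ² = 26/25 = 1.04.
θ̂ = (1·1 + 1.04·4.46) / (1 + 1.04) = 5.6384/2.04 = 3524/1275 ≈ 2.7639.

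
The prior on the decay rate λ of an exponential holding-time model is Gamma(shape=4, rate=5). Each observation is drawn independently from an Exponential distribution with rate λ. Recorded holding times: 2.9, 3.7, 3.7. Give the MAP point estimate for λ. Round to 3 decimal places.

The Exponential(rate=λ) likelihood is ∝ λ^n e^(−λΣtᵢ). Here n = 3 and Σtᵢ = 2.9 + 3.7 + 3.7 = 10.3.
Posterior ∝ λ^3e^(−5λ) · λ^3e^(−10.3λ) = λ^6e^(−15.3λ), i.e. Gamma(7, 15.3).
Mode = (a−1)/b = 6/15.3 ≈ 0.392.

λ̂_MAP = 0.392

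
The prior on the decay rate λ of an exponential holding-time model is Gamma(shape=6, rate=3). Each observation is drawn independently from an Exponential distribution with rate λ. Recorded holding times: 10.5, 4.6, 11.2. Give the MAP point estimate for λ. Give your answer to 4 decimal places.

λ̂_MAP = 0.2730

The Exponential(rate=λ) likelihood is ∝ λ^n e^(−λΣtᵢ). Here n = 3 and Σtᵢ = 10.5 + 4.6 + 11.2 = 26.3.
Posterior ∝ λ^5e^(−3λ) · λ^3e^(−26.3λ) = λ^8e^(−29.3λ), i.e. Gamma(9, 29.3).
Mode = (a−1)/b = 8/29.3 ≈ 0.2730.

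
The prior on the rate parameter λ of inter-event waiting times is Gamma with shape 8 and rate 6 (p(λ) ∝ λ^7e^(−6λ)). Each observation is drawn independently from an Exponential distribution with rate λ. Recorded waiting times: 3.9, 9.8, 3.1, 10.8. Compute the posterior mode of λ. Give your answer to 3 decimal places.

λ̂_MAP = 0.327

The Exponential(rate=λ) likelihood is ∝ λ^n e^(−λΣtᵢ). Here n = 4 and Σtᵢ = 3.9 + 9.8 + 3.1 + 10.8 = 27.6.
Posterior ∝ λ^7e^(−6λ) · λ^4e^(−27.6λ) = λ^11e^(−33.6λ), i.e. Gamma(12, 33.6).
Mode = (a−1)/b = 11/33.6 ≈ 0.327.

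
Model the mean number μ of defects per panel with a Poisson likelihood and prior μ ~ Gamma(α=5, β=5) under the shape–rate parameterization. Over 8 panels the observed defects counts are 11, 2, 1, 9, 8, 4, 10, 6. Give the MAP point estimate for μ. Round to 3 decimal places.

μ̂_MAP = 4.231

Σxᵢ = 11+2+1+9+8+4+10+6 = 51, with n = 8.
Posterior ∝ μ^4e^(−5μ) · μ^51e^(−8μ) = μ^55e^(−13μ), i.e. Gamma(shape=56, rate=13).
The mode of a Gamma(a, b) with a ≥ 1 (shape–rate) is (a−1)/b = 55/13 ≈ 4.231.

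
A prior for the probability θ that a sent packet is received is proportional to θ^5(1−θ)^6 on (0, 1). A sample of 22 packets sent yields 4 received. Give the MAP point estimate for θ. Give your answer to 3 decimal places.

The prior density ∝ θ^5(1−θ)^6 is the kernel of Beta(6, 7).
Data: 4 successes in 22 trials. The binomial likelihood contributes θ^4(1−θ)^18, so the posterior is Beta(6+4, 7+18) = Beta(10, 25).
For Beta(a, b) with a, b > 1 the mode is (a−1)/(a+b−2) = 9/33 ≈ 0.273.

θ̂_MAP = 0.273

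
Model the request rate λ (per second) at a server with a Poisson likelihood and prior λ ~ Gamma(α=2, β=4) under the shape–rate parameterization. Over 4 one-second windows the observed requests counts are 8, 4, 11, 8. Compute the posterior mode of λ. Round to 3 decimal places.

λ̂_MAP = 4.000

Σxᵢ = 8+4+11+8 = 31, with n = 4.
Posterior ∝ λe^(−4λ) · λ^31e^(−4λ) = λ^32e^(−8λ), i.e. Gamma(shape=33, rate=8).
The mode of a Gamma(a, b) with a ≥ 1 (shape–rate) is (a−1)/b = 32/8 ≈ 4.000.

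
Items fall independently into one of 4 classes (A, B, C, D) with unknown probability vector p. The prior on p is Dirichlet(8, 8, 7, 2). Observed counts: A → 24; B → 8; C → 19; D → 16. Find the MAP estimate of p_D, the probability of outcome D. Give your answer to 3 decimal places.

The posterior is Dirichlet(αᵢ + nᵢ) = Dirichlet(32, 16, 26, 18).
For a Dirichlet(a₁,…,a_K) with all aᵢ > 1, the mode has j-th component (aⱼ − 1)/(Σaᵢ − K).
Here Σaᵢ = 92 and K = 4, so p_D = (18 − 1)/(92 − 4) = 17/88 ≈ 0.193.

MAP estimate of p_D = 0.193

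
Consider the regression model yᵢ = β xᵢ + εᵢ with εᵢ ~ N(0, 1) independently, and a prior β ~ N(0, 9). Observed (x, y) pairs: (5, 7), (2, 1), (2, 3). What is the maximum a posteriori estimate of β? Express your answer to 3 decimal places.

log p(β | y) = −Σ(yᵢ − βxᵢ)²/(2·1) − β²/(2·9) + const.
Setting the derivative to zero: Σxᵢ(yᵢ − βxᵢ)/1 − β/9 = 0, so β = Σxᵢyᵢ / (Σxᵢ² + σ²/τ²).
Σxᵢyᵢ = 5·7 + 2·1 + 2·3 = 43; Σxᵢ² = 33; σ²/τ² = 1/9.
β̂_MAP = 43 / (33 + 1/9) = 43/(298/9) = 387/298 ≈ 1.299.

β̂_MAP = 1.299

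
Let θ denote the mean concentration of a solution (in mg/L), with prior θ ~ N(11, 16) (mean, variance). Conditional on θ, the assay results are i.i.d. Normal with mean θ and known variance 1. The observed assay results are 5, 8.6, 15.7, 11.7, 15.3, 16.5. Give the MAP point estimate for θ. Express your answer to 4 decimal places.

θ̂_MAP = 12.1216

n = 6; x̄ = (5 + 8.6 + 15.7 + 11.7 + 15.3 + 16.5)/6 = 72.8/6 = 182/15 ≈ 12.1333.
For a Normal prior and Normal likelihood with known variance, the posterior is Normal; its mode equals its mean, the precision-weighted average.
Prior precision 1/σ₀² = 1/16 = 0.0625; data precision n/σ² = 6/1 = 6.
θ̂ = (0.0625·11 + 6·(182/15)) / (0.0625 + 6) = 73.4875/6.0625 = 5879/485 ≈ 12.1216.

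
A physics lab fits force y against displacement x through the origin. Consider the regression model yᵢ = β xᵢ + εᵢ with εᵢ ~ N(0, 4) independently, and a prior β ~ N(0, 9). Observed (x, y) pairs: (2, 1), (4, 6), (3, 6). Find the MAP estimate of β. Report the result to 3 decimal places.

log p(β | y) = −Σ(yᵢ − βxᵢ)²/(2·4) − β²/(2·9) + const.
Setting the derivative to zero: Σxᵢ(yᵢ − βxᵢ)/4 − β/9 = 0, so β = Σxᵢyᵢ / (Σxᵢ² + σ²/τ²).
Σxᵢyᵢ = 2·1 + 4·6 + 3·6 = 44; Σxᵢ² = 29; σ²/τ² = 4/9.
β̂_MAP = 44 / (29 + 4/9) = 44/(265/9) = 396/265 ≈ 1.494.

β̂_MAP = 1.494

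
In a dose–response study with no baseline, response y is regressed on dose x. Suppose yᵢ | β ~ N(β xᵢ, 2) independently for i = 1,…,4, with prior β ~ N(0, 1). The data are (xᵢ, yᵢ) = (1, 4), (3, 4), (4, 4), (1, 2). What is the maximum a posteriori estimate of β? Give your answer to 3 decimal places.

log p(β | y) = −Σ(yᵢ − βxᵢ)²/(2·2) − β²/(2·1) + const.
Setting the derivative to zero: Σxᵢ(yᵢ − βxᵢ)/2 − β/1 = 0, so β = Σxᵢyᵢ / (Σxᵢ² + σ²/τ²).
Σxᵢyᵢ = 1·4 + 3·4 + 4·4 + 1·2 = 34; Σxᵢ² = 27; σ²/τ² = 2.
β̂_MAP = 34 / (27 + 2) = 34/29 ≈ 1.172.

β̂_MAP = 1.172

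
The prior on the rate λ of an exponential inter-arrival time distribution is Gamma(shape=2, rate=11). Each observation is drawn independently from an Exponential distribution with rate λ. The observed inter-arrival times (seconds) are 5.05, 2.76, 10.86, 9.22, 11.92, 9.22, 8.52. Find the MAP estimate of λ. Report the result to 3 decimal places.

λ̂_MAP = 0.117

The Exponential(rate=λ) likelihood is ∝ λ^n e^(−λΣtᵢ). Here n = 7 and Σtᵢ = 5.05 + 2.76 + 10.86 + 9.22 + 11.92 + 9.22 + 8.52 = 57.55.
Posterior ∝ λe^(−11λ) · λ^7e^(−57.55λ) = λ^8e^(−68.55λ), i.e. Gamma(9, 68.55).
Mode = (a−1)/b = 8/68.55 ≈ 0.117.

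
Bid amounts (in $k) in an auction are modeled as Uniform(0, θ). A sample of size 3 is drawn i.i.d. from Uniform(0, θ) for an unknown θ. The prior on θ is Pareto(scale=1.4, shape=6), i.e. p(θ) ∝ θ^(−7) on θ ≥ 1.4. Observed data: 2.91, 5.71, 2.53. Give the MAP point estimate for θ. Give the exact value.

The Uniform(0, θ) likelihood is θ^(−n) for θ ≥ max(xᵢ), zero otherwise. Here max(xᵢ) = 5.71.
Posterior ∝ θ^(−7) · θ^(−3) = θ^(−10) on θ ≥ max(1.4, 5.71) = 5.71.
This density is strictly decreasing in θ, so the posterior mode lies at the lower boundary of the support.

θ̂_MAP = 5.71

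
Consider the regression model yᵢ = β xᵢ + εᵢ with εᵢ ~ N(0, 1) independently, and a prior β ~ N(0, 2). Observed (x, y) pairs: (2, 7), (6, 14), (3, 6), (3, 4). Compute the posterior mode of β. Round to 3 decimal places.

β̂_MAP = 2.188

log p(β | y) = −Σ(yᵢ − βxᵢ)²/(2·1) − β²/(2·2) + const.
Setting the derivative to zero: Σxᵢ(yᵢ − βxᵢ)/1 − β/2 = 0, so β = Σxᵢyᵢ / (Σxᵢ² + σ²/τ²).
Σxᵢyᵢ = 2·7 + 6·14 + 3·6 + 3·4 = 128; Σxᵢ² = 58; σ²/τ² = 0.5.
β̂_MAP = 128 / (58 + 0.5) = 128/58.5 ≈ 2.188.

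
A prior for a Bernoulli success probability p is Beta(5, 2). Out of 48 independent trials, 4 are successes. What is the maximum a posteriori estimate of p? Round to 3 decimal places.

p̂_MAP = 0.151

Prior: Beta(5, 2).
Data: 4 successes in 48 trials. The binomial likelihood contributes p^4(1−p)^44, so the posterior is Beta(5+4, 2+44) = Beta(9, 46).
For Beta(a, b) with a, b > 1 the mode is (a−1)/(a+b−2) = 8/53 ≈ 0.151.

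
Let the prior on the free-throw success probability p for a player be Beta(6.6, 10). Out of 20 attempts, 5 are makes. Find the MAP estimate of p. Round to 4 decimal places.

Prior: Beta(6.6, 10).
Data: 5 successes in 20 trials. The binomial likelihood contributes p^5(1−p)^15, so the posterior is Beta(6.6+5, 10+15) = Beta(11.6, 25).
For Beta(a, b) with a, b > 1 the mode is (a−1)/(a+b−2) = 10.6/34.6 ≈ 0.3064.

p̂_MAP = 0.3064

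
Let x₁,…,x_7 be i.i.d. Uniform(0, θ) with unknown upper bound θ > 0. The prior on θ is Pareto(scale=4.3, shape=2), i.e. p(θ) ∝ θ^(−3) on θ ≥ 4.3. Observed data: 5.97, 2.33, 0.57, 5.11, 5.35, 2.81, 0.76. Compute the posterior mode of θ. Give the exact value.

The Uniform(0, θ) likelihood is θ^(−n) for θ ≥ max(xᵢ), zero otherwise. Here max(xᵢ) = 5.97.
Posterior ∝ θ^(−3) · θ^(−7) = θ^(−10) on θ ≥ max(4.3, 5.97) = 5.97.
This density is strictly decreasing in θ, so the posterior mode lies at the lower boundary of the support.

θ̂_MAP = 5.97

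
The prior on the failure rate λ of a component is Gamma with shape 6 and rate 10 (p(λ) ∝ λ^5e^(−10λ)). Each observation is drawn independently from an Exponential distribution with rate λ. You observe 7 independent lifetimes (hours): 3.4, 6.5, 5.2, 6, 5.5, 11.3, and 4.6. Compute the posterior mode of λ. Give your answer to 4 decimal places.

λ̂_MAP = 0.2286

The Exponential(rate=λ) likelihood is ∝ λ^n e^(−λΣtᵢ). Here n = 7 and Σtᵢ = 3.4 + 6.5 + 5.2 + 6 + 5.5 + 11.3 + 4.6 = 42.5.
Posterior ∝ λ^5e^(−10λ) · λ^7e^(−42.5λ) = λ^12e^(−52.5λ), i.e. Gamma(13, 52.5).
Mode = (a−1)/b = 12/52.5 ≈ 0.2286.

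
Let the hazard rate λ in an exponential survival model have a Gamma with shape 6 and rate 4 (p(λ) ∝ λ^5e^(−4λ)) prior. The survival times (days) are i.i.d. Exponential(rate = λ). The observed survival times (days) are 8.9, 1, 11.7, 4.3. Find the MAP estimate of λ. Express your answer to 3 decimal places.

The Exponential(rate=λ) likelihood is ∝ λ^n e^(−λΣtᵢ). Here n = 4 and Σtᵢ = 8.9 + 1 + 11.7 + 4.3 = 25.9.
Posterior ∝ λ^5e^(−4λ) · λ^4e^(−25.9λ) = λ^9e^(−29.9λ), i.e. Gamma(10, 29.9).
Mode = (a−1)/b = 9/29.9 ≈ 0.301.

λ̂_MAP = 0.301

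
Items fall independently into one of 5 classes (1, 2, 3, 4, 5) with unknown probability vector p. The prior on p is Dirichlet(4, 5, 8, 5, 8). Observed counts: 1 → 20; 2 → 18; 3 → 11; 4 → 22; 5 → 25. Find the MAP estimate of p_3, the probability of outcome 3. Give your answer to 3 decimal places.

MAP estimate: 0.149

The posterior is Dirichlet(αᵢ + nᵢ) = Dirichlet(24, 23, 19, 27, 33).
For a Dirichlet(a₁,…,a_K) with all aᵢ > 1, the mode has j-th component (aⱼ − 1)/(Σaᵢ − K).
Here Σaᵢ = 126 and K = 5, so p_3 = (19 − 1)/(126 − 5) = 18/121 ≈ 0.149.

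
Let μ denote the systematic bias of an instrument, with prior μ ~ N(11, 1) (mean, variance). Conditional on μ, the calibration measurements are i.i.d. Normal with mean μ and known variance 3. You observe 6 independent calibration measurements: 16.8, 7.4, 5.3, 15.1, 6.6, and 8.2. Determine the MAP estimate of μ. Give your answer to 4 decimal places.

μ̂_MAP = 10.2667

n = 6; x̄ = (16.8 + 7.4 + 5.3 + 15.1 + 6.6 + 8.2)/6 = 59.4/6 = 9.9.
For a Normal prior and Normal likelihood with known variance, the posterior is Normal; its mode equals its mean, the precision-weighted average.
Prior precision 1/σ₀² = 1/1 = 1; data precision n/σ² = 6/3 = 2.
μ̂ = (1·11 + 2·9.9) / (1 + 2) = 30.8/3 = 154/15 ≈ 10.2667.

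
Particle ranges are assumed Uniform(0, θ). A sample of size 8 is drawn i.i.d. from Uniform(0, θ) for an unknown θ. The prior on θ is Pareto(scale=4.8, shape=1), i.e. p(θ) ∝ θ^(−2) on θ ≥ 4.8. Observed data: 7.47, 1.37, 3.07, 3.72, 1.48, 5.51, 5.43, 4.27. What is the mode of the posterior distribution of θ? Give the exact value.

θ̂_MAP = 7.47

The Uniform(0, θ) likelihood is θ^(−n) for θ ≥ max(xᵢ), zero otherwise. Here max(xᵢ) = 7.47.
Posterior ∝ θ^(−2) · θ^(−8) = θ^(−10) on θ ≥ max(4.8, 7.47) = 7.47.
This density is strictly decreasing in θ, so the posterior mode lies at the lower boundary of the support.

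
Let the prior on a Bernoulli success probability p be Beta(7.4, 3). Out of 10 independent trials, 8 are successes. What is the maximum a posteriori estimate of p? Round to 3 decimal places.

Prior: Beta(7.4, 3).
Data: 8 successes in 10 trials. The binomial likelihood contributes p^8(1−p)^2, so the posterior is Beta(7.4+8, 3+2) = Beta(15.4, 5).
For Beta(a, b) with a, b > 1 the mode is (a−1)/(a+b−2) = 14.4/18.4 ≈ 0.783.

p̂_MAP = 0.783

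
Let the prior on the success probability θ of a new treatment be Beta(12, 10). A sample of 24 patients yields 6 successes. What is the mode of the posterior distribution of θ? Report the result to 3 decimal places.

θ̂_MAP = 0.386

Prior: Beta(12, 10).
Data: 6 successes in 24 trials. The binomial likelihood contributes θ^6(1−θ)^18, so the posterior is Beta(12+6, 10+18) = Beta(18, 28).
For Beta(a, b) with a, b > 1 the mode is (a−1)/(a+b−2) = 17/44 ≈ 0.386.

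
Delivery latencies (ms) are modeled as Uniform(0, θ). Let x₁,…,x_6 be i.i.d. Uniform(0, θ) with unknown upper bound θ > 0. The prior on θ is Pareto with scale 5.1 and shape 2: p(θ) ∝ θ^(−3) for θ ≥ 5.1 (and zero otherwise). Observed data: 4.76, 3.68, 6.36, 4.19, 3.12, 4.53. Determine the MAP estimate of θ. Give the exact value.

The Uniform(0, θ) likelihood is θ^(−n) for θ ≥ max(xᵢ), zero otherwise. Here max(xᵢ) = 6.36.
Posterior ∝ θ^(−3) · θ^(−6) = θ^(−9) on θ ≥ max(5.1, 6.36) = 6.36.
This density is strictly decreasing in θ, so the posterior mode lies at the lower boundary of the support.

θ̂_MAP = 6.36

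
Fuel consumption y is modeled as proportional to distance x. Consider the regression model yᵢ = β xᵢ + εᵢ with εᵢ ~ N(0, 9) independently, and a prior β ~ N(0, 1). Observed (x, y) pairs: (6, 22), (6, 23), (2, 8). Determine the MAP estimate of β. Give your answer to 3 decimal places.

β̂_MAP = 3.365

log p(β | y) = −Σ(yᵢ − βxᵢ)²/(2·9) − β²/(2·1) + const.
Setting the derivative to zero: Σxᵢ(yᵢ − βxᵢ)/9 − β/1 = 0, so β = Σxᵢyᵢ / (Σxᵢ² + σ²/τ²).
Σxᵢyᵢ = 6·22 + 6·23 + 2·8 = 286; Σxᵢ² = 76; σ²/τ² = 9.
β̂_MAP = 286 / (76 + 9) = 286/85 ≈ 3.365.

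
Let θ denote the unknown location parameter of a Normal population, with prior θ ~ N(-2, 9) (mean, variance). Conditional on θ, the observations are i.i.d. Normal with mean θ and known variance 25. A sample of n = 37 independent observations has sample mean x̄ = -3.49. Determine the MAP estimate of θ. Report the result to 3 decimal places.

θ̂_MAP = -3.386

n = 37, x̄ = -3.49.
For a Normal prior and Normal likelihood with known variance, the posterior is Normal; its mode equals its mean, the precision-weighted average.
Prior precision 1/σ₀² = 1/9; data precision n/σ² = 37/25 = 1.48.
θ̂ = ((1/9)·(-2) + 1.48·(-3.49)) / (1/9 + 1.48) = (-121217/22500)/(358/225) = -121217/35800 ≈ -3.386.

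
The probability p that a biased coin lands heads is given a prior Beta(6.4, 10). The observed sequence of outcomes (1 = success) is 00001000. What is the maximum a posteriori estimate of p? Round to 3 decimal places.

Prior: Beta(6.4, 10).
Data: 1 success in 8 trials (from the sequence). The binomial likelihood contributes p(1−p)^7, so the posterior is Beta(6.4+1, 10+7) = Beta(7.4, 17).
For Beta(a, b) with a, b > 1 the mode is (a−1)/(a+b−2) = 6.4/22.4 ≈ 0.286.

p̂_MAP = 0.286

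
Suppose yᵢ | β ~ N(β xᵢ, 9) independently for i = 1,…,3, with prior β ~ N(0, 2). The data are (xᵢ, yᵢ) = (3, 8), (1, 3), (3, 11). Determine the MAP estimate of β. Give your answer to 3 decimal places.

β̂_MAP = 2.553

log p(β | y) = −Σ(yᵢ − βxᵢ)²/(2·9) − β²/(2·2) + const.
Setting the derivative to zero: Σxᵢ(yᵢ − βxᵢ)/9 − β/2 = 0, so β = Σxᵢyᵢ / (Σxᵢ² + σ²/τ²).
Σxᵢyᵢ = 3·8 + 1·3 + 3·11 = 60; Σxᵢ² = 19; σ²/τ² = 4.5.
β̂_MAP = 60 / (19 + 4.5) = 60/23.5 ≈ 2.553.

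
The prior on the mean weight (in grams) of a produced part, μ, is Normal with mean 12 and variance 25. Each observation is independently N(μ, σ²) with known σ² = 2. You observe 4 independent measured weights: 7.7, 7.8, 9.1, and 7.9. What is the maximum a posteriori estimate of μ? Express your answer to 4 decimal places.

n = 4; x̄ = (7.7 + 7.8 + 9.1 + 7.9)/4 = 32.5/4 = 8.125.
For a Normal prior and Normal likelihood with known variance, the posterior is Normal; its mode equals its mean, the precision-weighted average.
Prior precision 1/σ₀² = 1/25 = 0.04; data precision n/σ² = 4/2 = 2.
μ̂ = (0.04·12 + 2·8.125) / (0.04 + 2) = 16.73/2.04 = 1673/204 ≈ 8.2010.

μ̂_MAP = 8.2010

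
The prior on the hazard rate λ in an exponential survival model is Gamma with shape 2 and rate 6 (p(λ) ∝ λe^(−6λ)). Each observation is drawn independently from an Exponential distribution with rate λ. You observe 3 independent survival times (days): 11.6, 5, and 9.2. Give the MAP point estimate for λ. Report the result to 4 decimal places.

The Exponential(rate=λ) likelihood is ∝ λ^n e^(−λΣtᵢ). Here n = 3 and Σtᵢ = 11.6 + 5 + 9.2 = 25.8.
Posterior ∝ λe^(−6λ) · λ^3e^(−25.8λ) = λ^4e^(−31.8λ), i.e. Gamma(5, 31.8).
Mode = (a−1)/b = 4/31.8 ≈ 0.1258.

λ̂_MAP = 0.1258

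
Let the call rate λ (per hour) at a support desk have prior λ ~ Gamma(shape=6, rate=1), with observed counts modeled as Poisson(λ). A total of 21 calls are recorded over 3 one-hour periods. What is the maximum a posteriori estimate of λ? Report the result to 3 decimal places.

λ̂_MAP = 6.500

Σxᵢ = 21, n = 3.
Posterior ∝ λ^5e^(−1λ) · λ^21e^(−3λ) = λ^26e^(−4λ), i.e. Gamma(shape=27, rate=4).
The mode of a Gamma(a, b) with a ≥ 1 (shape–rate) is (a−1)/b = 26/4 ≈ 6.500.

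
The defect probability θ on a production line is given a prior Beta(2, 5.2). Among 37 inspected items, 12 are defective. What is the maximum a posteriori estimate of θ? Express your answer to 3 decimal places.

θ̂_MAP = 0.308

Prior: Beta(2, 5.2).
Data: 12 successes in 37 trials. The binomial likelihood contributes θ^12(1−θ)^25, so the posterior is Beta(2+12, 5.2+25) = Beta(14, 30.2).
For Beta(a, b) with a, b > 1 the mode is (a−1)/(a+b−2) = 13/42.2 ≈ 0.308.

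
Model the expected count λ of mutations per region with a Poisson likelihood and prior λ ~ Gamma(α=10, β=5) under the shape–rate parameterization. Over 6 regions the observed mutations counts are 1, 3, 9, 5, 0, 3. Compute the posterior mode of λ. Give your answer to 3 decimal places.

Σxᵢ = 1+3+9+5+0+3 = 21, with n = 6.
Posterior ∝ λ^9e^(−5λ) · λ^21e^(−6λ) = λ^30e^(−11λ), i.e. Gamma(shape=31, rate=11).
The mode of a Gamma(a, b) with a ≥ 1 (shape–rate) is (a−1)/b = 30/11 ≈ 2.727.

λ̂_MAP = 2.727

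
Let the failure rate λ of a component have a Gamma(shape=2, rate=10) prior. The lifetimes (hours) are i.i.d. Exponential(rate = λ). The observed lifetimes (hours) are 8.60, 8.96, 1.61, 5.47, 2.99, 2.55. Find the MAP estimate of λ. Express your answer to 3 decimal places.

The Exponential(rate=λ) likelihood is ∝ λ^n e^(−λΣtᵢ). Here n = 6 and Σtᵢ = 8.60 + 8.96 + 1.61 + 5.47 + 2.99 + 2.55 = 30.18.
Posterior ∝ λe^(−10λ) · λ^6e^(−30.18λ) = λ^7e^(−40.18λ), i.e. Gamma(8, 40.18).
Mode = (a−1)/b = 7/40.18 ≈ 0.174.

λ̂_MAP = 0.174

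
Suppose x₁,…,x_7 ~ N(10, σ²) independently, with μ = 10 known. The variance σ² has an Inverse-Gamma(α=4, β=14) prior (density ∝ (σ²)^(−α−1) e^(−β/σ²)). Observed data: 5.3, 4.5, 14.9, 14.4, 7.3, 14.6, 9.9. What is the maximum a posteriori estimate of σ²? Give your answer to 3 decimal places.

Sum of squared deviations about the known mean: SS = (5.3−10)² + (4.5−10)² + (14.9−10)² + (14.4−10)² + (7.3−10)² + (14.6−10)² + (9.9−10)² = 124.17.
The Normal likelihood contributes (σ²)^(−n/2) exp(−SS/(2σ²)), so the posterior is Inverse-Gamma(α + n/2, β + SS/2) = Inverse-Gamma(7.5, 76.085).
The mode of Inverse-Gamma(a, b) is b/(a+1) = 76.085/8.5 ≈ 8.951.

σ̂²_MAP = 8.951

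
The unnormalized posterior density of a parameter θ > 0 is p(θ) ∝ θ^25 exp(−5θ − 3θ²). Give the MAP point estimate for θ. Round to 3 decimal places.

θ̂_MAP = 1.667

ℓ'(θ) = 25/θ − 5 − 6θ. Setting this to zero and multiplying by θ: 6θ² + 5θ − 25 = 0.
θ = (−5 + √(5² + 4·6·25)) / (2·6) = (−5 + √625) / 12 = (−5 + 25)/12 = 5/3.
ℓ''(θ) = −25/θ² − 6 < 0, confirming a maximum.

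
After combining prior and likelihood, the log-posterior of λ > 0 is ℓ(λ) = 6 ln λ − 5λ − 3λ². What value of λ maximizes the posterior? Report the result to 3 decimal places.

ℓ'(λ) = 6/λ − 5 − 6λ. Setting this to zero and multiplying by λ: 6λ² + 5λ − 6 = 0.
λ = (−5 + √(5² + 4·6·6)) / (2·6) = (−5 + √169) / 12 = (−5 + 13)/12 = 2/3.
ℓ''(λ) = −6/λ² − 6 < 0, confirming a maximum.

λ̂_MAP = 0.667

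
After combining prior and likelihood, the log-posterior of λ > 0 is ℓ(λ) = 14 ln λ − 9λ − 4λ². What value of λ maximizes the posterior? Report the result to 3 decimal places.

λ̂_MAP = 0.875

ℓ'(λ) = 14/λ − 9 − 8λ. Setting this to zero and multiplying by λ: 8λ² + 9λ − 14 = 0.
λ = (−9 + √(9² + 4·8·14)) / (2·8) = (−9 + √529) / 16 = (−9 + 23)/16 = 7/8.
ℓ''(λ) = −14/λ² − 8 < 0, confirming a maximum.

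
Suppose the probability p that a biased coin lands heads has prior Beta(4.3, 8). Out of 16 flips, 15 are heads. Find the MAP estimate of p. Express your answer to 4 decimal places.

p̂_MAP = 0.6958

Prior: Beta(4.3, 8).
Data: 15 successes in 16 trials. The binomial likelihood contributes p^15(1−p)^1, so the posterior is Beta(4.3+15, 8+1) = Beta(19.3, 9).
For Beta(a, b) with a, b > 1 the mode is (a−1)/(a+b−2) = 18.3/26.3 ≈ 0.6958.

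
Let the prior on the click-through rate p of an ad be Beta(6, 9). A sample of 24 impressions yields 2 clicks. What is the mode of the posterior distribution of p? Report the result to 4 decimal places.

p̂_MAP = 0.1892

Prior: Beta(6, 9).
Data: 2 successes in 24 trials. The binomial likelihood contributes p^2(1−p)^22, so the posterior is Beta(6+2, 9+22) = Beta(8, 31).
For Beta(a, b) with a, b > 1 the mode is (a−1)/(a+b−2) = 7/37 ≈ 0.1892.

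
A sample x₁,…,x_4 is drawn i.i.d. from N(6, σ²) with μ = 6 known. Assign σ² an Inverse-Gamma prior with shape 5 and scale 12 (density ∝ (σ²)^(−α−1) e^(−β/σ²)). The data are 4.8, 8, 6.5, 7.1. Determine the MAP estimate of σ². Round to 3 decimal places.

σ̂²_MAP = 1.931

Sum of squared deviations about the known mean: SS = (4.8−6)² + (8−6)² + (6.5−6)² + (7.1−6)² = 6.9.
The Normal likelihood contributes (σ²)^(−n/2) exp(−SS/(2σ²)), so the posterior is Inverse-Gamma(α + n/2, β + SS/2) = Inverse-Gamma(7, 15.45).
The mode of Inverse-Gamma(a, b) is b/(a+1) = 15.45/8 ≈ 1.931.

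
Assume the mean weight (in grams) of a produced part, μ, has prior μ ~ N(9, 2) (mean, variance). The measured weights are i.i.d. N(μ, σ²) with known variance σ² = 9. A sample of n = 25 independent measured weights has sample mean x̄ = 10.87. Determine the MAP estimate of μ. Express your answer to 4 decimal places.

n = 25, x̄ = 10.87.
For a Normal prior and Normal likelihood with known variance, the posterior is Normal; its mode equals its mean, the precision-weighted average.
Prior precision 1/σ₀² = 1/2 = 0.5; data precision n/σ² = 25/9.
μ̂ = (0.5·9 + (25/9)·10.87) / (0.5 + 25/9) = (1249/36)/(59/18) = 1249/118 ≈ 10.5847.

μ̂_MAP = 10.5847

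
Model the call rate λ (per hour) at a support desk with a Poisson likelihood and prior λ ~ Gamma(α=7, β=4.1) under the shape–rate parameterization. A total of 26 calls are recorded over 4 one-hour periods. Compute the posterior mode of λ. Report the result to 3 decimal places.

Σxᵢ = 26, n = 4.
Posterior ∝ λ^6e^(−4.1λ) · λ^26e^(−4λ) = λ^32e^(−8.1λ), i.e. Gamma(shape=33, rate=8.1).
The mode of a Gamma(a, b) with a ≥ 1 (shape–rate) is (a−1)/b = 32/8.1 ≈ 3.951.

λ̂_MAP = 3.951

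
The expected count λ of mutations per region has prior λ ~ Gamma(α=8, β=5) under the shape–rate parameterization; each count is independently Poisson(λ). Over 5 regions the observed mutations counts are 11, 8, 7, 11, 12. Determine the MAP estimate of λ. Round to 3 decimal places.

Σxᵢ = 11+8+7+11+12 = 49, with n = 5.
Posterior ∝ λ^7e^(−5λ) · λ^49e^(−5λ) = λ^56e^(−10λ), i.e. Gamma(shape=57, rate=10).
The mode of a Gamma(a, b) with a ≥ 1 (shape–rate) is (a−1)/b = 56/10 ≈ 5.600.

λ̂_MAP = 5.600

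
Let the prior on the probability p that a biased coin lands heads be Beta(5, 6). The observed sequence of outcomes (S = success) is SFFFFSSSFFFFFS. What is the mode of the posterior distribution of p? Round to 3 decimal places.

Prior: Beta(5, 6).
Data: 5 successes in 14 trials (from the sequence). The binomial likelihood contributes p^5(1−p)^9, so the posterior is Beta(5+5, 6+9) = Beta(10, 15).
For Beta(a, b) with a, b > 1 the mode is (a−1)/(a+b−2) = 9/23 ≈ 0.391.

p̂_MAP = 0.391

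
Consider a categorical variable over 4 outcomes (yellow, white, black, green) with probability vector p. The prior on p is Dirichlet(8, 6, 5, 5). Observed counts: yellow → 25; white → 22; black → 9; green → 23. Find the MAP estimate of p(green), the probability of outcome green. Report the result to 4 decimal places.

The posterior is Dirichlet(αᵢ + nᵢ) = Dirichlet(33, 28, 14, 28).
For a Dirichlet(a₁,…,a_K) with all aᵢ > 1, the mode has j-th component (aⱼ − 1)/(Σaᵢ − K).
Here Σaᵢ = 103 and K = 4, so p(green) = (28 − 1)/(103 − 4) = 27/99 ≈ 0.2727.

MAP estimate of p(green) = 0.2727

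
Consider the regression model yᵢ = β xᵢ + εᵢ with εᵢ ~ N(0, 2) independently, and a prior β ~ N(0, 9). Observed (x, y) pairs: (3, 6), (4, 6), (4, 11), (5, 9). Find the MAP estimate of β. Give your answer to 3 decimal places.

β̂_MAP = 1.978

log p(β | y) = −Σ(yᵢ − βxᵢ)²/(2·2) − β²/(2·9) + const.
Setting the derivative to zero: Σxᵢ(yᵢ − βxᵢ)/2 − β/9 = 0, so β = Σxᵢyᵢ / (Σxᵢ² + σ²/τ²).
Σxᵢyᵢ = 3·6 + 4·6 + 4·11 + 5·9 = 131; Σxᵢ² = 66; σ²/τ² = 2/9.
β̂_MAP = 131 / (66 + 2/9) = 131/(596/9) = 1179/596 ≈ 1.978.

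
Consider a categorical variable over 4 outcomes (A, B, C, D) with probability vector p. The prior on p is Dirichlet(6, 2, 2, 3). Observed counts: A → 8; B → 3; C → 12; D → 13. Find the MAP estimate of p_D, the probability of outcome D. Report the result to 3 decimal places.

The posterior is Dirichlet(αᵢ + nᵢ) = Dirichlet(14, 5, 14, 16).
For a Dirichlet(a₁,…,a_K) with all aᵢ > 1, the mode has j-th component (aⱼ − 1)/(Σaᵢ − K).
Here Σaᵢ = 49 and K = 4, so p_D = (16 − 1)/(49 − 4) = 15/45 ≈ 0.333.

MAP estimate of p_D = 0.333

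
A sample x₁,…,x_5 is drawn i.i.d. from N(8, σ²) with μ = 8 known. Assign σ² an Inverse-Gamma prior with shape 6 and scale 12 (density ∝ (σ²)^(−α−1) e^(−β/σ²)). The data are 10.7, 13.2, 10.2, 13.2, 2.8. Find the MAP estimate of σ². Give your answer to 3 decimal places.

σ̂²_MAP = 6.171

Sum of squared deviations about the known mean: SS = (10.7−8)² + (13.2−8)² + (10.2−8)² + (13.2−8)² + (2.8−8)² = 93.25.
The Normal likelihood contributes (σ²)^(−n/2) exp(−SS/(2σ²)), so the posterior is Inverse-Gamma(α + n/2, β + SS/2) = Inverse-Gamma(8.5, 58.625).
The mode of Inverse-Gamma(a, b) is b/(a+1) = 58.625/9.5 ≈ 6.171.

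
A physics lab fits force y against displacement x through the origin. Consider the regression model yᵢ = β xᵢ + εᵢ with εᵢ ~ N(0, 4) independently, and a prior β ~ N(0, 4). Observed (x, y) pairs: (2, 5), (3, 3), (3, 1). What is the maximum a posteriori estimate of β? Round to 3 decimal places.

log p(β | y) = −Σ(yᵢ − βxᵢ)²/(2·4) − β²/(2·4) + const.
Setting the derivative to zero: Σxᵢ(yᵢ − βxᵢ)/4 − β/4 = 0, so β = Σxᵢyᵢ / (Σxᵢ² + σ²/τ²).
Σxᵢyᵢ = 2·5 + 3·3 + 3·1 = 22; Σxᵢ² = 22; σ²/τ² = 1.
β̂_MAP = 22 / (22 + 1) = 22/23 ≈ 0.957.

β̂_MAP = 0.957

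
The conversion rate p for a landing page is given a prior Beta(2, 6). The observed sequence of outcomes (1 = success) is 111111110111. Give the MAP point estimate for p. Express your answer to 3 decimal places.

p̂_MAP = 0.667

Prior: Beta(2, 6).
Data: 11 successes in 12 trials (from the sequence). The binomial likelihood contributes p^11(1−p)^1, so the posterior is Beta(2+11, 6+1) = Beta(13, 7).
For Beta(a, b) with a, b > 1 the mode is (a−1)/(a+b−2) = 12/18 ≈ 0.667.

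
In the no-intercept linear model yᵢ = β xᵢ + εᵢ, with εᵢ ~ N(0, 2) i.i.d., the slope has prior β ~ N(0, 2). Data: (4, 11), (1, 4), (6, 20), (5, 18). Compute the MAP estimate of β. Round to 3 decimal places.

β̂_MAP = 3.266

log p(β | y) = −Σ(yᵢ − βxᵢ)²/(2·2) − β²/(2·2) + const.
Setting the derivative to zero: Σxᵢ(yᵢ − βxᵢ)/2 − β/2 = 0, so β = Σxᵢyᵢ / (Σxᵢ² + σ²/τ²).
Σxᵢyᵢ = 4·11 + 1·4 + 6·20 + 5·18 = 258; Σxᵢ² = 78; σ²/τ² = 1.
β̂_MAP = 258 / (78 + 1) = 258/79 ≈ 3.266.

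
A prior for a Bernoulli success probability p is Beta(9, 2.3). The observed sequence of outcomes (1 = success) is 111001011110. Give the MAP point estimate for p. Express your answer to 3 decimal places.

p̂_MAP = 0.751

Prior: Beta(9, 2.3).
Data: 8 successes in 12 trials (from the sequence). The binomial likelihood contributes p^8(1−p)^4, so the posterior is Beta(9+8, 2.3+4) = Beta(17, 6.3).
For Beta(a, b) with a, b > 1 the mode is (a−1)/(a+b−2) = 16/21.3 ≈ 0.751.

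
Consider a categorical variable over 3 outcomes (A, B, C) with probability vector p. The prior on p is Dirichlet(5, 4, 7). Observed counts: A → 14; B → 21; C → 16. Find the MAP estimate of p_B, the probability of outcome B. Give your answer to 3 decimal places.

MAP estimate of p_B = 0.375

The posterior is Dirichlet(αᵢ + nᵢ) = Dirichlet(19, 25, 23).
For a Dirichlet(a₁,…,a_K) with all aᵢ > 1, the mode has j-th component (aⱼ − 1)/(Σaᵢ − K).
Here Σaᵢ = 67 and K = 3, so p_B = (25 − 1)/(67 − 3) = 24/64 ≈ 0.375.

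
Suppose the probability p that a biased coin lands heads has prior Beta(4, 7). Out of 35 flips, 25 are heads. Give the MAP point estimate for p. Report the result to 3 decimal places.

p̂_MAP = 0.636

Prior: Beta(4, 7).
Data: 25 successes in 35 trials. The binomial likelihood contributes p^25(1−p)^10, so the posterior is Beta(4+25, 7+10) = Beta(29, 17).
For Beta(a, b) with a, b > 1 the mode is (a−1)/(a+b−2) = 28/44 ≈ 0.636.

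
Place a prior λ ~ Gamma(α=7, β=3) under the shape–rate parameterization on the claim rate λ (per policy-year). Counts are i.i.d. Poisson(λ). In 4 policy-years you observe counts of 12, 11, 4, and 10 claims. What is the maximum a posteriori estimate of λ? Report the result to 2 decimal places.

Σxᵢ = 12+11+4+10 = 37, with n = 4.
Posterior ∝ λ^6e^(−3λ) · λ^37e^(−4λ) = λ^43e^(−7λ), i.e. Gamma(shape=44, rate=7).
The mode of a Gamma(a, b) with a ≥ 1 (shape–rate) is (a−1)/b = 43/7 ≈ 6.14.

λ̂_MAP = 6.14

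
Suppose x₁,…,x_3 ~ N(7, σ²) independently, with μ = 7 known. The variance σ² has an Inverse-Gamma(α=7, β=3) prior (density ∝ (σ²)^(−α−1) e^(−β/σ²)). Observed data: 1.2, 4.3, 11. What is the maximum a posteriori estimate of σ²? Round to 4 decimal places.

σ̂²_MAP = 3.3121

Sum of squared deviations about the known mean: SS = (1.2−7)² + (4.3−7)² + (11−7)² = 56.93.
The Normal likelihood contributes (σ²)^(−n/2) exp(−SS/(2σ²)), so the posterior is Inverse-Gamma(α + n/2, β + SS/2) = Inverse-Gamma(8.5, 31.465).
The mode of Inverse-Gamma(a, b) is b/(a+1) = 31.465/9.5 ≈ 3.3121.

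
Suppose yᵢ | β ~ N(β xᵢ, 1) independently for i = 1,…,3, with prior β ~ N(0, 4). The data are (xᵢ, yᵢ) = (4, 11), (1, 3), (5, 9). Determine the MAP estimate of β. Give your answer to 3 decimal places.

log p(β | y) = −Σ(yᵢ − βxᵢ)²/(2·1) − β²/(2·4) + const.
Setting the derivative to zero: Σxᵢ(yᵢ − βxᵢ)/1 − β/4 = 0, so β = Σxᵢyᵢ / (Σxᵢ² + σ²/τ²).
Σxᵢyᵢ = 4·11 + 1·3 + 5·9 = 92; Σxᵢ² = 42; σ²/τ² = 0.25.
β̂_MAP = 92 / (42 + 0.25) = 92/42.25 ≈ 2.178.

β̂_MAP = 2.178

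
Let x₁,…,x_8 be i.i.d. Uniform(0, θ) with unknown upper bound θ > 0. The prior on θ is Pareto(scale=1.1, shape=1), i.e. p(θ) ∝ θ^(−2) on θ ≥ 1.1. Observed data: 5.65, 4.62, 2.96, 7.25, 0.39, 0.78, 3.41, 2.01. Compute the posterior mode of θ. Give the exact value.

The Uniform(0, θ) likelihood is θ^(−n) for θ ≥ max(xᵢ), zero otherwise. Here max(xᵢ) = 7.25.
Posterior ∝ θ^(−2) · θ^(−8) = θ^(−10) on θ ≥ max(1.1, 7.25) = 7.25.
This density is strictly decreasing in θ, so the posterior mode lies at the lower boundary of the support.

θ̂_MAP = 7.25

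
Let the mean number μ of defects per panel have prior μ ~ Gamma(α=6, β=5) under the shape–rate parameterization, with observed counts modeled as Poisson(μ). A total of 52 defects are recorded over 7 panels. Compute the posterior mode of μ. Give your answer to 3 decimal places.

Σxᵢ = 52, n = 7.
Posterior ∝ μ^5e^(−5μ) · μ^52e^(−7μ) = μ^57e^(−12μ), i.e. Gamma(shape=58, rate=12).
The mode of a Gamma(a, b) with a ≥ 1 (shape–rate) is (a−1)/b = 57/12 ≈ 4.750.

μ̂_MAP = 4.750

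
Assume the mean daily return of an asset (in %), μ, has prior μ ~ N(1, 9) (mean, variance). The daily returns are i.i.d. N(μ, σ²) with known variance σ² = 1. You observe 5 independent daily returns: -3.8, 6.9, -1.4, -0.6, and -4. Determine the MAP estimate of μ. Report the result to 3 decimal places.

n = 5; x̄ = ((-3.8) + 6.9 + (-1.4) + (-0.6) + (-4))/5 = -2.9/5 = -0.58.
For a Normal prior and Normal likelihood with known variance, the posterior is Normal; its mode equals its mean, the precision-weighted average.
Prior precision 1/σ₀² = 1/9; data precision n/σ² = 5/1 = 5.
μ̂ = ((1/9)·1 + 5·(-0.58)) / (1/9 + 5) = (-251/90)/(46/9) = -251/460 ≈ -0.546.

μ̂_MAP = -0.546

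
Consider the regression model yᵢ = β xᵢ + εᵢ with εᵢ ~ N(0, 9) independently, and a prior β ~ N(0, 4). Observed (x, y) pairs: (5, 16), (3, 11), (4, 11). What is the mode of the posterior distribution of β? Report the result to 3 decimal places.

β̂_MAP = 3.005

log p(β | y) = −Σ(yᵢ − βxᵢ)²/(2·9) − β²/(2·4) + const.
Setting the derivative to zero: Σxᵢ(yᵢ − βxᵢ)/9 − β/4 = 0, so β = Σxᵢyᵢ / (Σxᵢ² + σ²/τ²).
Σxᵢyᵢ = 5·16 + 3·11 + 4·11 = 157; Σxᵢ² = 50; σ²/τ² = 2.25.
β̂_MAP = 157 / (50 + 2.25) = 157/52.25 ≈ 3.005.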